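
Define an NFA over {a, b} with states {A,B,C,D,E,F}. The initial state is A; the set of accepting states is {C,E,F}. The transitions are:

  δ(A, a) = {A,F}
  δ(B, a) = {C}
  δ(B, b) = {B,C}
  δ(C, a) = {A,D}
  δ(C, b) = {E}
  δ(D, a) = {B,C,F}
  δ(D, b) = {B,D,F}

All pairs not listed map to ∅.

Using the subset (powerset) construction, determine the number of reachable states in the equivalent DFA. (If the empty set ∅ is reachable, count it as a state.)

Start state of the DFA: {A}.
{A} --a--> {A,F}  [new]
{A} --b--> ∅  [new]
{A,F} --a--> {A,F}  [seen]
{A,F} --b--> ∅  [seen]
∅ --a--> ∅  [seen]
∅ --b--> ∅  [seen]
Reachable DFA states: {A}, {A,F}, ∅.

3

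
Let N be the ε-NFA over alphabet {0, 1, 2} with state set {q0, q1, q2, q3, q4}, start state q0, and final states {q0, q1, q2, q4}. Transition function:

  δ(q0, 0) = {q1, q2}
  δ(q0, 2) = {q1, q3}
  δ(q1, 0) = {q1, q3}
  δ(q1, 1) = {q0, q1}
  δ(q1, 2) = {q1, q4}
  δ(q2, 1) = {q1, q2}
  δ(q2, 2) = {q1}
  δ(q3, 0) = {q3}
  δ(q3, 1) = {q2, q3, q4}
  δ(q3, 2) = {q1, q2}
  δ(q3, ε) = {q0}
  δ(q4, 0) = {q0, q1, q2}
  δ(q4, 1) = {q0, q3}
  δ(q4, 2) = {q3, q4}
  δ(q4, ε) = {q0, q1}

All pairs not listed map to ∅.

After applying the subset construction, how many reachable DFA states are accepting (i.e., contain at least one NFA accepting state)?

Start state of the DFA: {q0} (ε-closure of the NFA start).
{q0} --0--> {q1, q2}  [new]
{q0} --1--> ∅  [new]
{q0} --2--> {q0, q1, q3}  [new]
{q1, q2} --0--> {q0, q1, q3}  [seen]
{q1, q2} --1--> {q0, q1, q2}  [new]
{q1, q2} --2--> {q0, q1, q4}  [new]
∅ --0--> ∅  [seen]
∅ --1--> ∅  [seen]
∅ --2--> ∅  [seen]
{q0, q1, q3} --0--> {q0, q1, q2, q3}  [new]
{q0, q1, q3} --1--> {q0, q1, q2, q3, q4}  [new]
{q0, q1, q3} --2--> {q0, q1, q2, q3, q4}  [seen]
{q0, q1, q2} --0--> {q0, q1, q2, q3}  [seen]
{q0, q1, q2} --1--> {q0, q1, q2}  [seen]
{q0, q1, q2} --2--> {q0, q1, q3, q4}  [new]
{q0, q1, q4} --0--> {q0, q1, q2, q3}  [seen]
{q0, q1, q4} --1--> {q0, q1, q3}  [seen]
{q0, q1, q4} --2--> {q0, q1, q3, q4}  [seen]
{q0, q1, q2, q3} --0--> {q0, q1, q2, q3}  [seen]
{q0, q1, q2, q3} --1--> {q0, q1, q2, q3, q4}  [seen]
{q0, q1, q2, q3} --2--> {q0, q1, q2, q3, q4}  [seen]
{q0, q1, q2, q3, q4} --0--> {q0, q1, q2, q3}  [seen]
{q0, q1, q2, q3, q4} --1--> {q0, q1, q2, q3, q4}  [seen]
{q0, q1, q2, q3, q4} --2--> {q0, q1, q2, q3, q4}  [seen]
{q0, q1, q3, q4} --0--> {q0, q1, q2, q3}  [seen]
{q0, q1, q3, q4} --1--> {q0, q1, q2, q3, q4}  [seen]
{q0, q1, q3, q4} --2--> {q0, q1, q2, q3, q4}  [seen]
Reachable DFA states: {q0}, {q1, q2}, ∅, {q0, q1, q3}, {q0, q1, q2}, {q0, q1, q4}, {q0, q1, q2, q3}, {q0, q1, q2, q3, q4}, {q0, q1, q3, q4}.
Accepting DFA states (contain an NFA accepting state): {q0}, {q1, q2}, {q0, q1, q3}, {q0, q1, q2}, {q0, q1, q4}, {q0, q1, q2, q3}, {q0, q1, q2, q3, q4}, {q0, q1, q3, q4}.

8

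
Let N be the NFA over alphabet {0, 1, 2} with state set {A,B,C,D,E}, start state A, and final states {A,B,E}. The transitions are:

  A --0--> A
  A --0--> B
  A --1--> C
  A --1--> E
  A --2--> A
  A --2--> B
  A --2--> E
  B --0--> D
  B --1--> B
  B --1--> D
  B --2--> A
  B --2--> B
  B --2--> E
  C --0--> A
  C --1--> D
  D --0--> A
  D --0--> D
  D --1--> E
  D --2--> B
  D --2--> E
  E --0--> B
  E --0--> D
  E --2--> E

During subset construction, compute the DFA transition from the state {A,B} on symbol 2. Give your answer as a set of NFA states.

{A,B,E}

δ(A,2) = {A,B,E}; δ(B,2) = {A,B,E}.
Union: {A,B,E}.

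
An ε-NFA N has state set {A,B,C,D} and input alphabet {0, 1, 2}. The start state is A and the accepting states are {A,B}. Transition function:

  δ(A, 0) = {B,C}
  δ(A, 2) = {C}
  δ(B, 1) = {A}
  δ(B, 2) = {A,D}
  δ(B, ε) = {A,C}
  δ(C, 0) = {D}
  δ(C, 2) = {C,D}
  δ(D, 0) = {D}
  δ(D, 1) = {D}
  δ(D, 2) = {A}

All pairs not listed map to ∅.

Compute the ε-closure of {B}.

Begin with {B}.
B →ε {A,C}; add A, C.
ε-closure = {A,B,C}.

{A,B,C}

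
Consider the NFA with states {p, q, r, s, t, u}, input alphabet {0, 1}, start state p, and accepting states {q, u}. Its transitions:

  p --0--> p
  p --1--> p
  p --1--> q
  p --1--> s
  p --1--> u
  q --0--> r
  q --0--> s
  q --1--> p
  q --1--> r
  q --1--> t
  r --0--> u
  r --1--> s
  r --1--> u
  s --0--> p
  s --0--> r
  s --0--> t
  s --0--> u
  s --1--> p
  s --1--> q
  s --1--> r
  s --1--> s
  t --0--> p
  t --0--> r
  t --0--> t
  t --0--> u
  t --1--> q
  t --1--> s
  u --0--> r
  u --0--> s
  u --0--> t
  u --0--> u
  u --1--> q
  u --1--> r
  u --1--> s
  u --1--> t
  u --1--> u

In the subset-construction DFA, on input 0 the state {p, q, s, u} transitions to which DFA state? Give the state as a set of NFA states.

{p, r, s, t, u}

δ(p,0) = {p}; δ(q,0) = {r, s}; δ(s,0) = {p, r, t, u}; δ(u,0) = {r, s, t, u}.
Union: {p, r, s, t, u}.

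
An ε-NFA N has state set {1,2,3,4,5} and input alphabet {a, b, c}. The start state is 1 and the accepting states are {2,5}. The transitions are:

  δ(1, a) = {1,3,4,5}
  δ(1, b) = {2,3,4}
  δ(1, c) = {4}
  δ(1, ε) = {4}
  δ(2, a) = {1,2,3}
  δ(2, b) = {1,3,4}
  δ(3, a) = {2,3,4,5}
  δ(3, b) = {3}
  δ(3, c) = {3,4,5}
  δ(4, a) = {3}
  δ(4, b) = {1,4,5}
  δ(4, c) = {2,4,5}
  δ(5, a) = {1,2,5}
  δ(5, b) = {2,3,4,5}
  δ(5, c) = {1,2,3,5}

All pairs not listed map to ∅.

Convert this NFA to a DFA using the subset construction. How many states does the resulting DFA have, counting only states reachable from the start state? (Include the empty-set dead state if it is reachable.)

Start state of the DFA: {1,4} (ε-closure of the NFA start).
{1,4} --a--> {1,3,4,5}  [new]
{1,4} --b--> {1,2,3,4,5}  [new]
{1,4} --c--> {2,4,5}  [new]
{1,3,4,5} --a--> {1,2,3,4,5}  [seen]
{1,3,4,5} --b--> {1,2,3,4,5}  [seen]
{1,3,4,5} --c--> {1,2,3,4,5}  [seen]
{1,2,3,4,5} --a--> {1,2,3,4,5}  [seen]
{1,2,3,4,5} --b--> {1,2,3,4,5}  [seen]
{1,2,3,4,5} --c--> {1,2,3,4,5}  [seen]
{2,4,5} --a--> {1,2,3,4,5}  [seen]
{2,4,5} --b--> {1,2,3,4,5}  [seen]
{2,4,5} --c--> {1,2,3,4,5}  [seen]
Reachable DFA states: {1,4}, {1,3,4,5}, {1,2,3,4,5}, {2,4,5}.

4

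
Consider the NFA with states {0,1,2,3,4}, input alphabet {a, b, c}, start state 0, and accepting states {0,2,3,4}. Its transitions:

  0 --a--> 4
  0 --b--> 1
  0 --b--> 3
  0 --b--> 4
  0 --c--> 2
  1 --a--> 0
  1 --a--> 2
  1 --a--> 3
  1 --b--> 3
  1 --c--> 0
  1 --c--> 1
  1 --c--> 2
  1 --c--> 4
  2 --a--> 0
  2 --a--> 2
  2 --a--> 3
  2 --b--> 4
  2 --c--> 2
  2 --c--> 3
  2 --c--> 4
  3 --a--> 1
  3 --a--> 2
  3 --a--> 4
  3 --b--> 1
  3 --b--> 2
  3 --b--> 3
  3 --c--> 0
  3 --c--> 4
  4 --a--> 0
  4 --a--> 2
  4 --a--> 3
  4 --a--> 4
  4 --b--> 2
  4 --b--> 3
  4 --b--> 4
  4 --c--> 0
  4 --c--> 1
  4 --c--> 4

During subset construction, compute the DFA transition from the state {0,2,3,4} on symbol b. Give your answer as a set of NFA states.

δ(0,b) = {1,3,4}; δ(2,b) = {4}; δ(3,b) = {1,2,3}; δ(4,b) = {2,3,4}.
Union: {1,2,3,4}.

{1,2,3,4}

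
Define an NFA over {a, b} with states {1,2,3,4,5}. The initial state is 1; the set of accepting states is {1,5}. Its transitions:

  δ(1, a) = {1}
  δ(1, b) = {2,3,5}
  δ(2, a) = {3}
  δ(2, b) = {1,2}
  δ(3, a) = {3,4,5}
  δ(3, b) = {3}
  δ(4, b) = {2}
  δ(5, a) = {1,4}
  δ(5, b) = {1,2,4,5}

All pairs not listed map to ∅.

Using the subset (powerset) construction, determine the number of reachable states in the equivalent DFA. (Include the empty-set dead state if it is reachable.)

Start state of the DFA: {1}.
{1} --a--> {1}  [seen]
{1} --b--> {2,3,5}  [new]
{2,3,5} --a--> {1,3,4,5}  [new]
{2,3,5} --b--> {1,2,3,4,5}  [new]
{1,3,4,5} --a--> {1,3,4,5}  [seen]
{1,3,4,5} --b--> {1,2,3,4,5}  [seen]
{1,2,3,4,5} --a--> {1,3,4,5}  [seen]
{1,2,3,4,5} --b--> {1,2,3,4,5}  [seen]
Reachable DFA states: {1}, {2,3,5}, {1,3,4,5}, {1,2,3,4,5}.

4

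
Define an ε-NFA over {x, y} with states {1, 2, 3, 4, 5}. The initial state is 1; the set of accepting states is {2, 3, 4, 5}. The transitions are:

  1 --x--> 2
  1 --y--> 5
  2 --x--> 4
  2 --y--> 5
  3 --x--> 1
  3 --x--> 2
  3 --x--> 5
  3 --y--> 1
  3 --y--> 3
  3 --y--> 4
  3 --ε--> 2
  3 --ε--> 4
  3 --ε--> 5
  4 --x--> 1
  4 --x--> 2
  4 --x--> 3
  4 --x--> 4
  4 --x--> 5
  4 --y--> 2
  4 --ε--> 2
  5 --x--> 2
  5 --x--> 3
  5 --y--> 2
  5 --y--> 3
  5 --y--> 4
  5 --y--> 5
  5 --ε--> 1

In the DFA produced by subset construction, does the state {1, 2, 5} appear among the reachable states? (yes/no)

Start state of the DFA: {1} (ε-closure of the NFA start).
{1} --x--> {2}  [new]
{1} --y--> {1, 5}  [new]
{2} --x--> {2, 4}  [new]
{2} --y--> {1, 5}  [seen]
{1, 5} --x--> {1, 2, 3, 4, 5}  [new]
{1, 5} --y--> {1, 2, 3, 4, 5}  [seen]
{2, 4} --x--> {1, 2, 3, 4, 5}  [seen]
{2, 4} --y--> {1, 2, 5}  [new]
{1, 2, 3, 4, 5} --x--> {1, 2, 3, 4, 5}  [seen]
{1, 2, 3, 4, 5} --y--> {1, 2, 3, 4, 5}  [seen]
{1, 2, 5} --x--> {1, 2, 3, 4, 5}  [seen]
{1, 2, 5} --y--> {1, 2, 3, 4, 5}  [seen]
Reachable DFA states: {1}, {2}, {1, 5}, {2, 4}, {1, 2, 3, 4, 5}, {1, 2, 5}.
{1, 2, 5} is among them.

yes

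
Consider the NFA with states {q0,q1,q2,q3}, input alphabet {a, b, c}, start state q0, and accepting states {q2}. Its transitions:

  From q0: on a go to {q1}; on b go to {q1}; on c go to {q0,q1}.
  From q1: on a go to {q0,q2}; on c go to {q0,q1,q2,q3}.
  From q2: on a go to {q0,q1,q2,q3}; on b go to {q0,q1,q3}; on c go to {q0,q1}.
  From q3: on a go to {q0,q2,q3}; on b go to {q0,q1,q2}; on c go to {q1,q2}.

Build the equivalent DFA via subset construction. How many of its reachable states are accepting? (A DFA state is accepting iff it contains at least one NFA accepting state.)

3

Start state of the DFA: {q0}.
{q0} --a--> {q1}  [new]
{q0} --b--> {q1}  [seen]
{q0} --c--> {q0,q1}  [new]
{q1} --a--> {q0,q2}  [new]
{q1} --b--> ∅  [new]
{q1} --c--> {q0,q1,q2,q3}  [new]
{q0,q1} --a--> {q0,q1,q2}  [new]
{q0,q1} --b--> {q1}  [seen]
{q0,q1} --c--> {q0,q1,q2,q3}  [seen]
{q0,q2} --a--> {q0,q1,q2,q3}  [seen]
{q0,q2} --b--> {q0,q1,q3}  [new]
{q0,q2} --c--> {q0,q1}  [seen]
∅ --a--> ∅  [seen]
∅ --b--> ∅  [seen]
∅ --c--> ∅  [seen]
{q0,q1,q2,q3} --a--> {q0,q1,q2,q3}  [seen]
{q0,q1,q2,q3} --b--> {q0,q1,q2,q3}  [seen]
{q0,q1,q2,q3} --c--> {q0,q1,q2,q3}  [seen]
{q0,q1,q2} --a--> {q0,q1,q2,q3}  [seen]
{q0,q1,q2} --b--> {q0,q1,q3}  [seen]
{q0,q1,q2} --c--> {q0,q1,q2,q3}  [seen]
{q0,q1,q3} --a--> {q0,q1,q2,q3}  [seen]
{q0,q1,q3} --b--> {q0,q1,q2}  [seen]
{q0,q1,q3} --c--> {q0,q1,q2,q3}  [seen]
Reachable DFA states: {q0}, {q1}, {q0,q1}, {q0,q2}, ∅, {q0,q1,q2,q3}, {q0,q1,q2}, {q0,q1,q3}.
Accepting DFA states (contain an NFA accepting state): {q0,q2}, {q0,q1,q2,q3}, {q0,q1,q2}.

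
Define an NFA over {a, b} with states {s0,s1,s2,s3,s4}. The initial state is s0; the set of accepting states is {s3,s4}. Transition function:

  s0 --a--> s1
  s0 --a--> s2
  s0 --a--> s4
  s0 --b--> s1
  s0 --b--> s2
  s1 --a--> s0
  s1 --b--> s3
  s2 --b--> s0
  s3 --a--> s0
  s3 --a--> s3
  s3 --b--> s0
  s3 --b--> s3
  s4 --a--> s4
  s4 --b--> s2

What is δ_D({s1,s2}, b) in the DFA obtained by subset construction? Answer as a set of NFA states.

{s0,s3}

δ(s1,b) = {s3}; δ(s2,b) = {s0}.
Union: {s0,s3}.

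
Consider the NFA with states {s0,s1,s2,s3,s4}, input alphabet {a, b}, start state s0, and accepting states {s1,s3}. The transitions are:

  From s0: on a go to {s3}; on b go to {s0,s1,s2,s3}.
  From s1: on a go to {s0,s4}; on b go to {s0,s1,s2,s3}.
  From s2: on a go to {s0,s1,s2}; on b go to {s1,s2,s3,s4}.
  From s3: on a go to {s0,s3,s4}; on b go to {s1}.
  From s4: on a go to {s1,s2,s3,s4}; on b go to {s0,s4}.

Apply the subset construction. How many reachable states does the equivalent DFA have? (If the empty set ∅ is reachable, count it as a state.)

Start state of the DFA: {s0}.
{s0} --a--> {s3}  [new]
{s0} --b--> {s0,s1,s2,s3}  [new]
{s3} --a--> {s0,s3,s4}  [new]
{s3} --b--> {s1}  [new]
{s0,s1,s2,s3} --a--> {s0,s1,s2,s3,s4}  [new]
{s0,s1,s2,s3} --b--> {s0,s1,s2,s3,s4}  [seen]
{s0,s3,s4} --a--> {s0,s1,s2,s3,s4}  [seen]
{s0,s3,s4} --b--> {s0,s1,s2,s3,s4}  [seen]
{s1} --a--> {s0,s4}  [new]
{s1} --b--> {s0,s1,s2,s3}  [seen]
{s0,s1,s2,s3,s4} --a--> {s0,s1,s2,s3,s4}  [seen]
{s0,s1,s2,s3,s4} --b--> {s0,s1,s2,s3,s4}  [seen]
{s0,s4} --a--> {s1,s2,s3,s4}  [new]
{s0,s4} --b--> {s0,s1,s2,s3,s4}  [seen]
{s1,s2,s3,s4} --a--> {s0,s1,s2,s3,s4}  [seen]
{s1,s2,s3,s4} --b--> {s0,s1,s2,s3,s4}  [seen]
Reachable DFA states: {s0}, {s3}, {s0,s1,s2,s3}, {s0,s3,s4}, {s1}, {s0,s1,s2,s3,s4}, {s0,s4}, {s1,s2,s3,s4}.

8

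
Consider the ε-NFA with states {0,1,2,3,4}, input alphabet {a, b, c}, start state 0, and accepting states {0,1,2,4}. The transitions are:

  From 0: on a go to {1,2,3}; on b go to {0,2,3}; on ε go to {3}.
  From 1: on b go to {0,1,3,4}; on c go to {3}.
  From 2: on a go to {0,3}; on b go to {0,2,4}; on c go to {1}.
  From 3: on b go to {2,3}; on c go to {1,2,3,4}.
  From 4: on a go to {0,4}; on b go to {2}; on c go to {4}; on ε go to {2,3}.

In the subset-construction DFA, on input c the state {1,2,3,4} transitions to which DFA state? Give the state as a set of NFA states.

{1,2,3,4}

δ(1,c) = {3}; δ(2,c) = {1}; δ(3,c) = {1,2,3,4}; δ(4,c) = {4}.
Union: {1,2,3,4}.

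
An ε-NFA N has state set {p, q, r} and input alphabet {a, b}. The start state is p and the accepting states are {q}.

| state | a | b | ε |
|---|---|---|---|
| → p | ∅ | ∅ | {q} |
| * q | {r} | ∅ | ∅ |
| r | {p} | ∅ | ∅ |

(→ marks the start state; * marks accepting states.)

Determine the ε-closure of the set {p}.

Begin with {p}.
p →ε {q}; add q.
ε-closure = {p, q}.

{p, q}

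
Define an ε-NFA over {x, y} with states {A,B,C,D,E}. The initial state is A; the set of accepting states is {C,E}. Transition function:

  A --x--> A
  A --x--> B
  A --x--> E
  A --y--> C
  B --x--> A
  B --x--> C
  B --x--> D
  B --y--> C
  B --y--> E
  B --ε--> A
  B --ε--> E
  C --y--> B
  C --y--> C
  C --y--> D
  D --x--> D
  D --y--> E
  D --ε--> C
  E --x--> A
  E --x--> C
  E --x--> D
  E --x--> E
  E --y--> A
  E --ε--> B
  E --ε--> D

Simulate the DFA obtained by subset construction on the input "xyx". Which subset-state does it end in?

{A,B,C,D,E}

Start: {A}.
δ(A,x) = {A,B,E}.
Union: {A,B,E}.
ε-closure gives {A,B,C,D,E}.
After x: {A,B,C,D,E}.
δ(A,y) = {C}; δ(B,y) = {C,E}; δ(C,y) = {B,C,D}; δ(D,y) = {E}; δ(E,y) = {A}.
Union: {A,B,C,D,E}.
After y: {A,B,C,D,E}.
δ(A,x) = {A,B,E}; δ(B,x) = {A,C,D}; δ(C,x) = ∅; δ(D,x) = {D}; δ(E,x) = {A,C,D,E}.
Union: {A,B,C,D,E}.
After x: {A,B,C,D,E}.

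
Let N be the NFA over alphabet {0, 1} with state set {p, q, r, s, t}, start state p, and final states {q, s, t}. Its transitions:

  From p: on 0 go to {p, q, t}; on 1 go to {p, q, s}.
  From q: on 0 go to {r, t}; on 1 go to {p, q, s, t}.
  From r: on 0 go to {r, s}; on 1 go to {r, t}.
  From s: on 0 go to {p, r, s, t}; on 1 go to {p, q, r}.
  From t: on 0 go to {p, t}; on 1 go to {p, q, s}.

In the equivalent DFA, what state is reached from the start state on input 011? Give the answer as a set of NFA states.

{p, q, r, s, t}

Start: {p}.
δ(p,0) = {p, q, t}.
Union: {p, q, t}.
After 0: {p, q, t}.
δ(p,1) = {p, q, s}; δ(q,1) = {p, q, s, t}; δ(t,1) = {p, q, s}.
Union: {p, q, s, t}.
After 1: {p, q, s, t}.
δ(p,1) = {p, q, s}; δ(q,1) = {p, q, s, t}; δ(s,1) = {p, q, r}; δ(t,1) = {p, q, s}.
Union: {p, q, r, s, t}.
After 1: {p, q, r, s, t}.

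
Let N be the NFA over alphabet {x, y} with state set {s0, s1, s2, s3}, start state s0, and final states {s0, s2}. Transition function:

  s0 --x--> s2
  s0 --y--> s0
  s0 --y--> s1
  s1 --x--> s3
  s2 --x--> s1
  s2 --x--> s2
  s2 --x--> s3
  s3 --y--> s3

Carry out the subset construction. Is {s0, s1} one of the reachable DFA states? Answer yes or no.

yes

Start state of the DFA: {s0}.
{s0} --x--> {s2}  [new]
{s0} --y--> {s0, s1}  [new]
{s2} --x--> {s1, s2, s3}  [new]
{s2} --y--> ∅  [new]
{s0, s1} --x--> {s2, s3}  [new]
{s0, s1} --y--> {s0, s1}  [seen]
{s1, s2, s3} --x--> {s1, s2, s3}  [seen]
{s1, s2, s3} --y--> {s3}  [new]
∅ --x--> ∅  [seen]
∅ --y--> ∅  [seen]
{s2, s3} --x--> {s1, s2, s3}  [seen]
{s2, s3} --y--> {s3}  [seen]
{s3} --x--> ∅  [seen]
{s3} --y--> {s3}  [seen]
Reachable DFA states: {s0}, {s2}, {s0, s1}, {s1, s2, s3}, ∅, {s2, s3}, {s3}.
{s0, s1} is among them.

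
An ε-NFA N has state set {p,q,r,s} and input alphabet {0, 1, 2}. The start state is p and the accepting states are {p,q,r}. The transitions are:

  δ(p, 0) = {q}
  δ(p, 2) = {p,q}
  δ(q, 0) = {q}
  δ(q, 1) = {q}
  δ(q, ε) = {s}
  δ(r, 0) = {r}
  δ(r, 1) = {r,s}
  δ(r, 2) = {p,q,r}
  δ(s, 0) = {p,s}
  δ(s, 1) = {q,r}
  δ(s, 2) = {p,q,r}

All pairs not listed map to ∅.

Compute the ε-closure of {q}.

Begin with {q}.
q →ε {s}; add s.
ε-closure = {q,s}.

{q,s}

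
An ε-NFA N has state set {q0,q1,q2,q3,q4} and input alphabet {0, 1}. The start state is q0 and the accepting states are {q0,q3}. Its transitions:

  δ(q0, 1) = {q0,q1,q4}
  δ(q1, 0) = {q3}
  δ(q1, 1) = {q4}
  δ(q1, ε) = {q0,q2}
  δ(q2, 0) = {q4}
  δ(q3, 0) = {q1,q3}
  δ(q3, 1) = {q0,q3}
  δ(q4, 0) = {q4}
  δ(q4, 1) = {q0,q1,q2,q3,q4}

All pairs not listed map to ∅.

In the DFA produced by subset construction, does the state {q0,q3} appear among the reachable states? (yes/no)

no

Start state of the DFA: {q0} (ε-closure of the NFA start).
{q0} --0--> ∅  [new]
{q0} --1--> {q0,q1,q2,q4}  [new]
∅ --0--> ∅  [seen]
∅ --1--> ∅  [seen]
{q0,q1,q2,q4} --0--> {q3,q4}  [new]
{q0,q1,q2,q4} --1--> {q0,q1,q2,q3,q4}  [new]
{q3,q4} --0--> {q0,q1,q2,q3,q4}  [seen]
{q3,q4} --1--> {q0,q1,q2,q3,q4}  [seen]
{q0,q1,q2,q3,q4} --0--> {q0,q1,q2,q3,q4}  [seen]
{q0,q1,q2,q3,q4} --1--> {q0,q1,q2,q3,q4}  [seen]
Reachable DFA states: {q0}, ∅, {q0,q1,q2,q4}, {q3,q4}, {q0,q1,q2,q3,q4}.
{q0,q3} is not among them.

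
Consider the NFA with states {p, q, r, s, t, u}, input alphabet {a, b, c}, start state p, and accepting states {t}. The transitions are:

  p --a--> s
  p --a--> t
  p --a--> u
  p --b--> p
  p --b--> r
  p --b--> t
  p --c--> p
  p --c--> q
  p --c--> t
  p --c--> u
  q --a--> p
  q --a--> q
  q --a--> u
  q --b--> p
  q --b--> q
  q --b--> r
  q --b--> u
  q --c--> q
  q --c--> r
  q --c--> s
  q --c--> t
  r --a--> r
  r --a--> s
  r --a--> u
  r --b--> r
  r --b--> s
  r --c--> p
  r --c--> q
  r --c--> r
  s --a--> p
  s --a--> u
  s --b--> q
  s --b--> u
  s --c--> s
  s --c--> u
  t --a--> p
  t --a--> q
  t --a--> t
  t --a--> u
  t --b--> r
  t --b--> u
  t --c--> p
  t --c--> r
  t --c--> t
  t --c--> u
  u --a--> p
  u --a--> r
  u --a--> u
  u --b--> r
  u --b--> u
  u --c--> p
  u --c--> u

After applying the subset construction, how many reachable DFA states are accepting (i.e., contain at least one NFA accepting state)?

6

Start state of the DFA: {p}.
{p} --a--> {s, t, u}  [new]
{p} --b--> {p, r, t}  [new]
{p} --c--> {p, q, t, u}  [new]
{s, t, u} --a--> {p, q, r, t, u}  [new]
{s, t, u} --b--> {q, r, u}  [new]
{s, t, u} --c--> {p, r, s, t, u}  [new]
{p, r, t} --a--> {p, q, r, s, t, u}  [new]
{p, r, t} --b--> {p, r, s, t, u}  [seen]
{p, r, t} --c--> {p, q, r, t, u}  [seen]
{p, q, t, u} --a--> {p, q, r, s, t, u}  [seen]
{p, q, t, u} --b--> {p, q, r, t, u}  [seen]
{p, q, t, u} --c--> {p, q, r, s, t, u}  [seen]
{p, q, r, t, u} --a--> {p, q, r, s, t, u}  [seen]
{p, q, r, t, u} --b--> {p, q, r, s, t, u}  [seen]
{p, q, r, t, u} --c--> {p, q, r, s, t, u}  [seen]
{q, r, u} --a--> {p, q, r, s, u}  [new]
{q, r, u} --b--> {p, q, r, s, u}  [seen]
{q, r, u} --c--> {p, q, r, s, t, u}  [seen]
{p, r, s, t, u} --a--> {p, q, r, s, t, u}  [seen]
{p, r, s, t, u} --b--> {p, q, r, s, t, u}  [seen]
{p, r, s, t, u} --c--> {p, q, r, s, t, u}  [seen]
{p, q, r, s, t, u} --a--> {p, q, r, s, t, u}  [seen]
{p, q, r, s, t, u} --b--> {p, q, r, s, t, u}  [seen]
{p, q, r, s, t, u} --c--> {p, q, r, s, t, u}  [seen]
{p, q, r, s, u} --a--> {p, q, r, s, t, u}  [seen]
{p, q, r, s, u} --b--> {p, q, r, s, t, u}  [seen]
{p, q, r, s, u} --c--> {p, q, r, s, t, u}  [seen]
Reachable DFA states: {p}, {s, t, u}, {p, r, t}, {p, q, t, u}, {p, q, r, t, u}, {q, r, u}, {p, r, s, t, u}, {p, q, r, s, t, u}, {p, q, r, s, u}.
Accepting DFA states (contain an NFA accepting state): {s, t, u}, {p, r, t}, {p, q, t, u}, {p, q, r, t, u}, {p, r, s, t, u}, {p, q, r, s, t, u}.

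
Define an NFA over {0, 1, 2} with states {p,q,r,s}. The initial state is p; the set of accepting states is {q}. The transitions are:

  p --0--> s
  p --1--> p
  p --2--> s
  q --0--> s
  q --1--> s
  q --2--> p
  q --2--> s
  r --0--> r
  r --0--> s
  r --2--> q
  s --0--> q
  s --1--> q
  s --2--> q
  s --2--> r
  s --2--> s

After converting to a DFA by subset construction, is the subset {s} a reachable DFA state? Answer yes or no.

yes

Start state of the DFA: {p}.
{p} --0--> {s}  [new]
{p} --1--> {p}  [seen]
{p} --2--> {s}  [seen]
{s} --0--> {q}  [new]
{s} --1--> {q}  [seen]
{s} --2--> {q,r,s}  [new]
{q} --0--> {s}  [seen]
{q} --1--> {s}  [seen]
{q} --2--> {p,s}  [new]
{q,r,s} --0--> {q,r,s}  [seen]
{q,r,s} --1--> {q,s}  [new]
{q,r,s} --2--> {p,q,r,s}  [new]
{p,s} --0--> {q,s}  [seen]
{p,s} --1--> {p,q}  [new]
{p,s} --2--> {q,r,s}  [seen]
{q,s} --0--> {q,s}  [seen]
{q,s} --1--> {q,s}  [seen]
{q,s} --2--> {p,q,r,s}  [seen]
{p,q,r,s} --0--> {q,r,s}  [seen]
{p,q,r,s} --1--> {p,q,s}  [new]
{p,q,r,s} --2--> {p,q,r,s}  [seen]
{p,q} --0--> {s}  [seen]
{p,q} --1--> {p,s}  [seen]
{p,q} --2--> {p,s}  [seen]
{p,q,s} --0--> {q,s}  [seen]
{p,q,s} --1--> {p,q,s}  [seen]
{p,q,s} --2--> {p,q,r,s}  [seen]
Reachable DFA states: {p}, {s}, {q}, {q,r,s}, {p,s}, {q,s}, {p,q,r,s}, {p,q}, {p,q,s}.
{s} is among them.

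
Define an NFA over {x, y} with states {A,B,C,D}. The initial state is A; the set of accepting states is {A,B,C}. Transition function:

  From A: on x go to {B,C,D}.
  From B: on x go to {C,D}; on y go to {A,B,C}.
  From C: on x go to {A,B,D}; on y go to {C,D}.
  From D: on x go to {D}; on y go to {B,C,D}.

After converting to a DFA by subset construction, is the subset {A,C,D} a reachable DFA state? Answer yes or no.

Start state of the DFA: {A}.
{A} --x--> {B,C,D}  [new]
{A} --y--> ∅  [new]
{B,C,D} --x--> {A,B,C,D}  [new]
{B,C,D} --y--> {A,B,C,D}  [seen]
∅ --x--> ∅  [seen]
∅ --y--> ∅  [seen]
{A,B,C,D} --x--> {A,B,C,D}  [seen]
{A,B,C,D} --y--> {A,B,C,D}  [seen]
Reachable DFA states: {A}, {B,C,D}, ∅, {A,B,C,D}.
{A,C,D} is not among them.

no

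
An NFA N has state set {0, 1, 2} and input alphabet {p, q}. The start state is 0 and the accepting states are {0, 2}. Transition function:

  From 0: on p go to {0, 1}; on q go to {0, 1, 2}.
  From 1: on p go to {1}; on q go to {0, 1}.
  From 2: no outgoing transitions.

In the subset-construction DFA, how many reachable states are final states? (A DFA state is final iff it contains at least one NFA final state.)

3

Start state of the DFA: {0}.
{0} --p--> {0, 1}  [new]
{0} --q--> {0, 1, 2}  [new]
{0, 1} --p--> {0, 1}  [seen]
{0, 1} --q--> {0, 1, 2}  [seen]
{0, 1, 2} --p--> {0, 1}  [seen]
{0, 1, 2} --q--> {0, 1, 2}  [seen]
Reachable DFA states: {0}, {0, 1}, {0, 1, 2}.
Accepting DFA states (contain an NFA accepting state): {0}, {0, 1}, {0, 1, 2}.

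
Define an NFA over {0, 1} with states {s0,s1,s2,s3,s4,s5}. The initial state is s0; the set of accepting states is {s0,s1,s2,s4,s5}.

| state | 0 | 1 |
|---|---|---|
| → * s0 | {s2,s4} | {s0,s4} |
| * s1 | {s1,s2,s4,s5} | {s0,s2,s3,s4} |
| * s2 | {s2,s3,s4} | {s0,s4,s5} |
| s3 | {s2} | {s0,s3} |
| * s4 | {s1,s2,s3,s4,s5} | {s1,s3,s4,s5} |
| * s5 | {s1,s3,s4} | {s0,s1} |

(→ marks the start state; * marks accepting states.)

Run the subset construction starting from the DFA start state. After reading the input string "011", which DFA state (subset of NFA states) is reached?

{s0,s1,s2,s3,s4,s5}

Start: {s0}.
δ(s0,0) = {s2,s4}.
Union: {s2,s4}.
After 0: {s2,s4}.
δ(s2,1) = {s0,s4,s5}; δ(s4,1) = {s1,s3,s4,s5}.
Union: {s0,s1,s3,s4,s5}.
After 1: {s0,s1,s3,s4,s5}.
δ(s0,1) = {s0,s4}; δ(s1,1) = {s0,s2,s3,s4}; δ(s3,1) = {s0,s3}; δ(s4,1) = {s1,s3,s4,s5}; δ(s5,1) = {s0,s1}.
Union: {s0,s1,s2,s3,s4,s5}.
After 1: {s0,s1,s2,s3,s4,s5}.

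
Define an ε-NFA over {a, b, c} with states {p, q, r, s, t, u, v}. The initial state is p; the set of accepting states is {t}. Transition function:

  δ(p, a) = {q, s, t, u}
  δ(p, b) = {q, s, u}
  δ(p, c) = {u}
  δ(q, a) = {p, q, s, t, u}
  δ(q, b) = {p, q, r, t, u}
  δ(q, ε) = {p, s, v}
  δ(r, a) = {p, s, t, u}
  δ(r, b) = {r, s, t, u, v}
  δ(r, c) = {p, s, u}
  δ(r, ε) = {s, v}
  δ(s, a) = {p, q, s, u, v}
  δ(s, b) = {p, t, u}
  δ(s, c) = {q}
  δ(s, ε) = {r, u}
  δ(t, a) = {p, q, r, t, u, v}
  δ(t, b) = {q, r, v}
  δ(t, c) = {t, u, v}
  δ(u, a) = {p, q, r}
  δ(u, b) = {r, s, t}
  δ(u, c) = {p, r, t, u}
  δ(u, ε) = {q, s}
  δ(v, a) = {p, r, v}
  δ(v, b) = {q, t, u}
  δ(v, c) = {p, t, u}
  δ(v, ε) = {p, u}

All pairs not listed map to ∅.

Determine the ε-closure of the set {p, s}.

{p, q, r, s, u, v}

Begin with {p, s}.
s →ε {r, u}; add r, u.
u →ε {q, s}; add q.
q →ε {p, s, v}; add v.
ε-closure = {p, q, r, s, u, v}.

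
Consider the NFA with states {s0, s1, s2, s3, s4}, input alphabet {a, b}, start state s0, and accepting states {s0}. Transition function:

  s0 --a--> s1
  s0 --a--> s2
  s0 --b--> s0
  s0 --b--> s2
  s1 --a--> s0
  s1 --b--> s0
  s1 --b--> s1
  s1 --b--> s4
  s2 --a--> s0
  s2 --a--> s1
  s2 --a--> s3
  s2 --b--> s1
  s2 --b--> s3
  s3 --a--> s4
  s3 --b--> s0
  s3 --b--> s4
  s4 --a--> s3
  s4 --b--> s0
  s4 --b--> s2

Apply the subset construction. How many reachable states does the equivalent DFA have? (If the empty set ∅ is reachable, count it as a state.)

Start state of the DFA: {s0}.
{s0} --a--> {s1, s2}  [new]
{s0} --b--> {s0, s2}  [new]
{s1, s2} --a--> {s0, s1, s3}  [new]
{s1, s2} --b--> {s0, s1, s3, s4}  [new]
{s0, s2} --a--> {s0, s1, s2, s3}  [new]
{s0, s2} --b--> {s0, s1, s2, s3}  [seen]
{s0, s1, s3} --a--> {s0, s1, s2, s4}  [new]
{s0, s1, s3} --b--> {s0, s1, s2, s4}  [seen]
{s0, s1, s3, s4} --a--> {s0, s1, s2, s3, s4}  [new]
{s0, s1, s3, s4} --b--> {s0, s1, s2, s4}  [seen]
{s0, s1, s2, s3} --a--> {s0, s1, s2, s3, s4}  [seen]
{s0, s1, s2, s3} --b--> {s0, s1, s2, s3, s4}  [seen]
{s0, s1, s2, s4} --a--> {s0, s1, s2, s3}  [seen]
{s0, s1, s2, s4} --b--> {s0, s1, s2, s3, s4}  [seen]
{s0, s1, s2, s3, s4} --a--> {s0, s1, s2, s3, s4}  [seen]
{s0, s1, s2, s3, s4} --b--> {s0, s1, s2, s3, s4}  [seen]
Reachable DFA states: {s0}, {s1, s2}, {s0, s2}, {s0, s1, s3}, {s0, s1, s3, s4}, {s0, s1, s2, s3}, {s0, s1, s2, s4}, {s0, s1, s2, s3, s4}.

8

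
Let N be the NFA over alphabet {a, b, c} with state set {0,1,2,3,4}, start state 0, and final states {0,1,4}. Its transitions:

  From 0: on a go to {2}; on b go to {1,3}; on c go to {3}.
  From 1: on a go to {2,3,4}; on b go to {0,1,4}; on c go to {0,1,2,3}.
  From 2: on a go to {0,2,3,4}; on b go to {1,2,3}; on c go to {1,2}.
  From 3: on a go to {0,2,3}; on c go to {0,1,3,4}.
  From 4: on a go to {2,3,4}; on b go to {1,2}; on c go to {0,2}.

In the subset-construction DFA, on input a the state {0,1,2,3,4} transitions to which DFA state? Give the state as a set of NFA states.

δ(0,a) = {2}; δ(1,a) = {2,3,4}; δ(2,a) = {0,2,3,4}; δ(3,a) = {0,2,3}; δ(4,a) = {2,3,4}.
Union: {0,2,3,4}.

{0,2,3,4}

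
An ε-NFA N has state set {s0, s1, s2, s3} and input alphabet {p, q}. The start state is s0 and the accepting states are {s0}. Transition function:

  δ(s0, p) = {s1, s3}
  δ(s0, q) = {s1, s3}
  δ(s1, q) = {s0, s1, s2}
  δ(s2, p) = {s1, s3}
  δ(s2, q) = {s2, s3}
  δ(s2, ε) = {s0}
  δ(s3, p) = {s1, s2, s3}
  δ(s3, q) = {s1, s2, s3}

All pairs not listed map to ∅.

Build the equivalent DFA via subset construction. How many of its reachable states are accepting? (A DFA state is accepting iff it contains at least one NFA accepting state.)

Start state of the DFA: {s0} (ε-closure of the NFA start).
{s0} --p--> {s1, s3}  [new]
{s0} --q--> {s1, s3}  [seen]
{s1, s3} --p--> {s0, s1, s2, s3}  [new]
{s1, s3} --q--> {s0, s1, s2, s3}  [seen]
{s0, s1, s2, s3} --p--> {s0, s1, s2, s3}  [seen]
{s0, s1, s2, s3} --q--> {s0, s1, s2, s3}  [seen]
Reachable DFA states: {s0}, {s1, s3}, {s0, s1, s2, s3}.
Accepting DFA states (contain an NFA accepting state): {s0}, {s0, s1, s2, s3}.

2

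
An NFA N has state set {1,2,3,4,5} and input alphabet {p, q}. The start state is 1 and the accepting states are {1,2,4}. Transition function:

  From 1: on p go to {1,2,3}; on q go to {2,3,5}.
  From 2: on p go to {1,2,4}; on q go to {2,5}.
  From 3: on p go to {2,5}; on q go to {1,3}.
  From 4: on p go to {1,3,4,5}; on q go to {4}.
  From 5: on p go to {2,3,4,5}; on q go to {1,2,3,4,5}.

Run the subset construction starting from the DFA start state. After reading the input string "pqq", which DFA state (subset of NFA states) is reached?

Start: {1}.
δ(1,p) = {1,2,3}.
Union: {1,2,3}.
After p: {1,2,3}.
δ(1,q) = {2,3,5}; δ(2,q) = {2,5}; δ(3,q) = {1,3}.
Union: {1,2,3,5}.
After q: {1,2,3,5}.
δ(1,q) = {2,3,5}; δ(2,q) = {2,5}; δ(3,q) = {1,3}; δ(5,q) = {1,2,3,4,5}.
Union: {1,2,3,4,5}.
After q: {1,2,3,4,5}.

{1,2,3,4,5}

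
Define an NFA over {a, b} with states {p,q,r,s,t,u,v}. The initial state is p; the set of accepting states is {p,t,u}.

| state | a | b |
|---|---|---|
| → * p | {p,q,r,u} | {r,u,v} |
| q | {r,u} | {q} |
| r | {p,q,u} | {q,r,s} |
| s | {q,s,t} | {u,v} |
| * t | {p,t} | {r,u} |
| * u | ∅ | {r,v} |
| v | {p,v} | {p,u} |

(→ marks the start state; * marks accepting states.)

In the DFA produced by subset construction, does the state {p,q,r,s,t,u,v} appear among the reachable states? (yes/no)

yes

Start state of the DFA: {p}.
{p} --a--> {p,q,r,u}  [new]
{p} --b--> {r,u,v}  [new]
{p,q,r,u} --a--> {p,q,r,u}  [seen]
{p,q,r,u} --b--> {q,r,s,u,v}  [new]
{r,u,v} --a--> {p,q,u,v}  [new]
{r,u,v} --b--> {p,q,r,s,u,v}  [new]
{q,r,s,u,v} --a--> {p,q,r,s,t,u,v}  [new]
{q,r,s,u,v} --b--> {p,q,r,s,u,v}  [seen]
{p,q,u,v} --a--> {p,q,r,u,v}  [new]
{p,q,u,v} --b--> {p,q,r,u,v}  [seen]
{p,q,r,s,u,v} --a--> {p,q,r,s,t,u,v}  [seen]
{p,q,r,s,u,v} --b--> {p,q,r,s,u,v}  [seen]
{p,q,r,s,t,u,v} --a--> {p,q,r,s,t,u,v}  [seen]
{p,q,r,s,t,u,v} --b--> {p,q,r,s,u,v}  [seen]
{p,q,r,u,v} --a--> {p,q,r,u,v}  [seen]
{p,q,r,u,v} --b--> {p,q,r,s,u,v}  [seen]
Reachable DFA states: {p}, {p,q,r,u}, {r,u,v}, {q,r,s,u,v}, {p,q,u,v}, {p,q,r,s,u,v}, {p,q,r,s,t,u,v}, {p,q,r,u,v}.
{p,q,r,s,t,u,v} is among them.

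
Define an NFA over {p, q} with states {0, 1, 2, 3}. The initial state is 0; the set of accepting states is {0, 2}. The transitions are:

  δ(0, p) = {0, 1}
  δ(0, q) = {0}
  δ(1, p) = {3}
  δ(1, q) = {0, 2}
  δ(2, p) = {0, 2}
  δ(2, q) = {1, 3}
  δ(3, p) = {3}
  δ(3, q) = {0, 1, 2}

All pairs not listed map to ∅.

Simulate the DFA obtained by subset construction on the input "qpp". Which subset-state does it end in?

{0, 1, 3}

Start: {0}.
δ(0,q) = {0}.
Union: {0}.
After q: {0}.
δ(0,p) = {0, 1}.
Union: {0, 1}.
After p: {0, 1}.
δ(0,p) = {0, 1}; δ(1,p) = {3}.
Union: {0, 1, 3}.
After p: {0, 1, 3}.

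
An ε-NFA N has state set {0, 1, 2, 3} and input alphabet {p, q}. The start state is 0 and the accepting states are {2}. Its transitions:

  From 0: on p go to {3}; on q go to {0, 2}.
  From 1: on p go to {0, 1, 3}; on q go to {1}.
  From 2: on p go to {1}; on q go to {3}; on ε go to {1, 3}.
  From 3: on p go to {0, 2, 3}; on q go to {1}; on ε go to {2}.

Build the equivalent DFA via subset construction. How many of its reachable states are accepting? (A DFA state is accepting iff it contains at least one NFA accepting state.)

Start state of the DFA: {0} (ε-closure of the NFA start).
{0} --p--> {1, 2, 3}  [new]
{0} --q--> {0, 1, 2, 3}  [new]
{1, 2, 3} --p--> {0, 1, 2, 3}  [seen]
{1, 2, 3} --q--> {1, 2, 3}  [seen]
{0, 1, 2, 3} --p--> {0, 1, 2, 3}  [seen]
{0, 1, 2, 3} --q--> {0, 1, 2, 3}  [seen]
Reachable DFA states: {0}, {1, 2, 3}, {0, 1, 2, 3}.
Accepting DFA states (contain an NFA accepting state): {1, 2, 3}, {0, 1, 2, 3}.

2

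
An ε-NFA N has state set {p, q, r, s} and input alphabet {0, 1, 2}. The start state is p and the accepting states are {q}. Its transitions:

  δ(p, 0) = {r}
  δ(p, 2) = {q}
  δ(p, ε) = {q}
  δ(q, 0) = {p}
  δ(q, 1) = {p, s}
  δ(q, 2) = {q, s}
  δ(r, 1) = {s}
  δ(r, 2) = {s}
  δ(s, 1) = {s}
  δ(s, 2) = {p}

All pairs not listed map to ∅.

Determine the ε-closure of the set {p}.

Begin with {p}.
p →ε {q}; add q.
ε-closure = {p, q}.

{p, q}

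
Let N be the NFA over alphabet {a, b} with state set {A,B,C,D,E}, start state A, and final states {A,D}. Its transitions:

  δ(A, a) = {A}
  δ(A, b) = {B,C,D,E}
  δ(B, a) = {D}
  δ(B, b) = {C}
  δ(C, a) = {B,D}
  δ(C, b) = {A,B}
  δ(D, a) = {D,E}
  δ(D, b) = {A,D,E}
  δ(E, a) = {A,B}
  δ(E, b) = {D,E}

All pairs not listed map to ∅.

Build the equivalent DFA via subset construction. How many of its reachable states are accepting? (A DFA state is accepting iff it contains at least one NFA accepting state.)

4

Start state of the DFA: {A}.
{A} --a--> {A}  [seen]
{A} --b--> {B,C,D,E}  [new]
{B,C,D,E} --a--> {A,B,D,E}  [new]
{B,C,D,E} --b--> {A,B,C,D,E}  [new]
{A,B,D,E} --a--> {A,B,D,E}  [seen]
{A,B,D,E} --b--> {A,B,C,D,E}  [seen]
{A,B,C,D,E} --a--> {A,B,D,E}  [seen]
{A,B,C,D,E} --b--> {A,B,C,D,E}  [seen]
Reachable DFA states: {A}, {B,C,D,E}, {A,B,D,E}, {A,B,C,D,E}.
Accepting DFA states (contain an NFA accepting state): {A}, {B,C,D,E}, {A,B,D,E}, {A,B,C,D,E}.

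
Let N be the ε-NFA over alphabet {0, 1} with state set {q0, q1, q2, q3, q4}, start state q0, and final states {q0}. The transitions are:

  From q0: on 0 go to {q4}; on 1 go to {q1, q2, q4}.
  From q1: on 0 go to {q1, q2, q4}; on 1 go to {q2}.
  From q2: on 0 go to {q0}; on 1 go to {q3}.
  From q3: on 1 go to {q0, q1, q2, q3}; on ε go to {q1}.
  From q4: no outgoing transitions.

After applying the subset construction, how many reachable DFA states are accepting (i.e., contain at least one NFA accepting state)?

4

Start state of the DFA: {q0} (ε-closure of the NFA start).
{q0} --0--> {q4}  [new]
{q0} --1--> {q1, q2, q4}  [new]
{q4} --0--> ∅  [new]
{q4} --1--> ∅  [seen]
{q1, q2, q4} --0--> {q0, q1, q2, q4}  [new]
{q1, q2, q4} --1--> {q1, q2, q3}  [new]
∅ --0--> ∅  [seen]
∅ --1--> ∅  [seen]
{q0, q1, q2, q4} --0--> {q0, q1, q2, q4}  [seen]
{q0, q1, q2, q4} --1--> {q1, q2, q3, q4}  [new]
{q1, q2, q3} --0--> {q0, q1, q2, q4}  [seen]
{q1, q2, q3} --1--> {q0, q1, q2, q3}  [new]
{q1, q2, q3, q4} --0--> {q0, q1, q2, q4}  [seen]
{q1, q2, q3, q4} --1--> {q0, q1, q2, q3}  [seen]
{q0, q1, q2, q3} --0--> {q0, q1, q2, q4}  [seen]
{q0, q1, q2, q3} --1--> {q0, q1, q2, q3, q4}  [new]
{q0, q1, q2, q3, q4} --0--> {q0, q1, q2, q4}  [seen]
{q0, q1, q2, q3, q4} --1--> {q0, q1, q2, q3, q4}  [seen]
Reachable DFA states: {q0}, {q4}, {q1, q2, q4}, ∅, {q0, q1, q2, q4}, {q1, q2, q3}, {q1, q2, q3, q4}, {q0, q1, q2, q3}, {q0, q1, q2, q3, q4}.
Accepting DFA states (contain an NFA accepting state): {q0}, {q0, q1, q2, q4}, {q0, q1, q2, q3}, {q0, q1, q2, q3, q4}.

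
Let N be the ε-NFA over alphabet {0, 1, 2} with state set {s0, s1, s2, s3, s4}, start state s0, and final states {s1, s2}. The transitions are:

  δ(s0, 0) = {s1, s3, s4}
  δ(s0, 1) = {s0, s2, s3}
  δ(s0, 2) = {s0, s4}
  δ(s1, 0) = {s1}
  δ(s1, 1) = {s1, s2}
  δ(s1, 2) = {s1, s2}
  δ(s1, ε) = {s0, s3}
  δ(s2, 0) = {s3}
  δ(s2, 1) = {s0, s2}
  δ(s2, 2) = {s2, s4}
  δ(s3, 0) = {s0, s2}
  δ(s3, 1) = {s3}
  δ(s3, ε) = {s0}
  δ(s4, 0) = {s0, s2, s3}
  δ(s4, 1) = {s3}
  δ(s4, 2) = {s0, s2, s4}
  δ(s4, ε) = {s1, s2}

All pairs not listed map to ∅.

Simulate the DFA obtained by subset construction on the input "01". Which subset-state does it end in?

Start: {s0}.
δ(s0,0) = {s1, s3, s4}.
Union: {s1, s3, s4}.
ε-closure gives {s0, s1, s2, s3, s4}.
After 0: {s0, s1, s2, s3, s4}.
δ(s0,1) = {s0, s2, s3}; δ(s1,1) = {s1, s2}; δ(s2,1) = {s0, s2}; δ(s3,1) = {s3}; δ(s4,1) = {s3}.
Union: {s0, s1, s2, s3}.
After 1: {s0, s1, s2, s3}.

{s0, s1, s2, s3}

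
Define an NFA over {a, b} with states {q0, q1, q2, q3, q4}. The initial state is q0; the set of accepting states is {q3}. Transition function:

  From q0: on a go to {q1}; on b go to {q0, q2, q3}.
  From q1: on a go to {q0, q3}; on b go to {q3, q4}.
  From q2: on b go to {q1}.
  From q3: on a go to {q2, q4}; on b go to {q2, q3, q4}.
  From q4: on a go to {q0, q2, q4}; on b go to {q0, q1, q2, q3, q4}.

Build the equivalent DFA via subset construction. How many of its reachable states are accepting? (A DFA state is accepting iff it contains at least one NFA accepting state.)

Start state of the DFA: {q0}.
{q0} --a--> {q1}  [new]
{q0} --b--> {q0, q2, q3}  [new]
{q1} --a--> {q0, q3}  [new]
{q1} --b--> {q3, q4}  [new]
{q0, q2, q3} --a--> {q1, q2, q4}  [new]
{q0, q2, q3} --b--> {q0, q1, q2, q3, q4}  [new]
{q0, q3} --a--> {q1, q2, q4}  [seen]
{q0, q3} --b--> {q0, q2, q3, q4}  [new]
{q3, q4} --a--> {q0, q2, q4}  [new]
{q3, q4} --b--> {q0, q1, q2, q3, q4}  [seen]
{q1, q2, q4} --a--> {q0, q2, q3, q4}  [seen]
{q1, q2, q4} --b--> {q0, q1, q2, q3, q4}  [seen]
{q0, q1, q2, q3, q4} --a--> {q0, q1, q2, q3, q4}  [seen]
{q0, q1, q2, q3, q4} --b--> {q0, q1, q2, q3, q4}  [seen]
{q0, q2, q3, q4} --a--> {q0, q1, q2, q4}  [new]
{q0, q2, q3, q4} --b--> {q0, q1, q2, q3, q4}  [seen]
{q0, q2, q4} --a--> {q0, q1, q2, q4}  [seen]
{q0, q2, q4} --b--> {q0, q1, q2, q3, q4}  [seen]
{q0, q1, q2, q4} --a--> {q0, q1, q2, q3, q4}  [seen]
{q0, q1, q2, q4} --b--> {q0, q1, q2, q3, q4}  [seen]
Reachable DFA states: {q0}, {q1}, {q0, q2, q3}, {q0, q3}, {q3, q4}, {q1, q2, q4}, {q0, q1, q2, q3, q4}, {q0, q2, q3, q4}, {q0, q2, q4}, {q0, q1, q2, q4}.
Accepting DFA states (contain an NFA accepting state): {q0, q2, q3}, {q0, q3}, {q3, q4}, {q0, q1, q2, q3, q4}, {q0, q2, q3, q4}.

5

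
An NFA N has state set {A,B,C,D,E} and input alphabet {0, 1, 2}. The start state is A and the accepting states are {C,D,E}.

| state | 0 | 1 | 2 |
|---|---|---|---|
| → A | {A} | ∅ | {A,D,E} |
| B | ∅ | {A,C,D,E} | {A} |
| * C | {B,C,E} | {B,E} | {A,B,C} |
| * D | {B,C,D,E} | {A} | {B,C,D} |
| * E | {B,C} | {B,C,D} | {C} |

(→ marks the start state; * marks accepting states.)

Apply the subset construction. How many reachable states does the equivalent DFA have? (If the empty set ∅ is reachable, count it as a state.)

5

Start state of the DFA: {A}.
{A} --0--> {A}  [seen]
{A} --1--> ∅  [new]
{A} --2--> {A,D,E}  [new]
∅ --0--> ∅  [seen]
∅ --1--> ∅  [seen]
∅ --2--> ∅  [seen]
{A,D,E} --0--> {A,B,C,D,E}  [new]
{A,D,E} --1--> {A,B,C,D}  [new]
{A,D,E} --2--> {A,B,C,D,E}  [seen]
{A,B,C,D,E} --0--> {A,B,C,D,E}  [seen]
{A,B,C,D,E} --1--> {A,B,C,D,E}  [seen]
{A,B,C,D,E} --2--> {A,B,C,D,E}  [seen]
{A,B,C,D} --0--> {A,B,C,D,E}  [seen]
{A,B,C,D} --1--> {A,B,C,D,E}  [seen]
{A,B,C,D} --2--> {A,B,C,D,E}  [seen]
Reachable DFA states: {A}, ∅, {A,D,E}, {A,B,C,D,E}, {A,B,C,D}.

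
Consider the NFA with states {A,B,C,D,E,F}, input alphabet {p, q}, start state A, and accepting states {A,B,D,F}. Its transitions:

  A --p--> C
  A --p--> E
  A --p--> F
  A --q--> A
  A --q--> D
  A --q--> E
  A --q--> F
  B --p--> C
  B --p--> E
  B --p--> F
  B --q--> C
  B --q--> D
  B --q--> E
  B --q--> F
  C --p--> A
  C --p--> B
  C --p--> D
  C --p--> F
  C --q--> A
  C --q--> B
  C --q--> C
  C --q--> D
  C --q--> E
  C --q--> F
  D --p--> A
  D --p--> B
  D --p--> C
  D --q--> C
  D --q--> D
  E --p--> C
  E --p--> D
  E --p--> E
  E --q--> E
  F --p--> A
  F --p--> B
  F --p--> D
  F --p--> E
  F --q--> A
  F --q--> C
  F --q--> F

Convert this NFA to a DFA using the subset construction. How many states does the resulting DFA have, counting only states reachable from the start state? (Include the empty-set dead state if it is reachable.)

5

Start state of the DFA: {A}.
{A} --p--> {C,E,F}  [new]
{A} --q--> {A,D,E,F}  [new]
{C,E,F} --p--> {A,B,C,D,E,F}  [new]
{C,E,F} --q--> {A,B,C,D,E,F}  [seen]
{A,D,E,F} --p--> {A,B,C,D,E,F}  [seen]
{A,D,E,F} --q--> {A,C,D,E,F}  [new]
{A,B,C,D,E,F} --p--> {A,B,C,D,E,F}  [seen]
{A,B,C,D,E,F} --q--> {A,B,C,D,E,F}  [seen]
{A,C,D,E,F} --p--> {A,B,C,D,E,F}  [seen]
{A,C,D,E,F} --q--> {A,B,C,D,E,F}  [seen]
Reachable DFA states: {A}, {C,E,F}, {A,D,E,F}, {A,B,C,D,E,F}, {A,C,D,E,F}.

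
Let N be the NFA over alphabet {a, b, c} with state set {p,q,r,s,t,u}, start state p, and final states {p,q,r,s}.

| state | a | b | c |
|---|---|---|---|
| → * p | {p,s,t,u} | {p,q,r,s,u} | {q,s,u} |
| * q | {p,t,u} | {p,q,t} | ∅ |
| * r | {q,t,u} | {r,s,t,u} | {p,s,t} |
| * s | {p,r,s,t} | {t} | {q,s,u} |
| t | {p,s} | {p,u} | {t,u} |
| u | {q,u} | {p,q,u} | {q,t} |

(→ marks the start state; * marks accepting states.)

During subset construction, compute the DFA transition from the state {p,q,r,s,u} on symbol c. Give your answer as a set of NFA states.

δ(p,c) = {q,s,u}; δ(q,c) = ∅; δ(r,c) = {p,s,t}; δ(s,c) = {q,s,u}; δ(u,c) = {q,t}.
Union: {p,q,s,t,u}.

{p,q,s,t,u}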